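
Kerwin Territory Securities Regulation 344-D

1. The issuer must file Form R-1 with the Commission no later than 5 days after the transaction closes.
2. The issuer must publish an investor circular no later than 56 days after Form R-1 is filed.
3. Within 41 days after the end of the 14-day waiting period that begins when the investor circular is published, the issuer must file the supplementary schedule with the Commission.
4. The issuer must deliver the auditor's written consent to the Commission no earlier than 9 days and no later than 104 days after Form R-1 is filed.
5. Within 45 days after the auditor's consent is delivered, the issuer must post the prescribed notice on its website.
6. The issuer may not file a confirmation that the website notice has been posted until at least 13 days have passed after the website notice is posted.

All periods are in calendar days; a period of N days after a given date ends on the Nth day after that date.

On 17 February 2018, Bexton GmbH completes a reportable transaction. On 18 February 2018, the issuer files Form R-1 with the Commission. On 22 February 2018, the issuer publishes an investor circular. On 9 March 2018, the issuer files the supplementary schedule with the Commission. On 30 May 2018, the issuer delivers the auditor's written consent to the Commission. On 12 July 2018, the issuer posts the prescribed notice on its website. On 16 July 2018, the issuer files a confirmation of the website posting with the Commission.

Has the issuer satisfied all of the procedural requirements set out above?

No

(1) due by 17 February 2018 + 5 days = 22 February 2018; 18 February 2018 is within that limit.
(2) due by 18 February 2018 + 56 days = 15 April 2018; 22 February 2018 is within that limit.
(3) due by 8 March 2018 + 41 days = 18 April 2018; completed 9 March 2018, before the deadline.
(4) the permitted window runs from 18 February 2018 + 9 = 27 February 2018 to 18 February 2018 + 104 = 2 June 2018; done 30 May 2018, which is between those dates.
(5) due by 30 May 2018 + 45 days = 14 July 2018; completed 12 July 2018, before the deadline.
(6) permitted from 12 July 2018 + 13 days = 25 July 2018 onward; 16 July 2018 is 9 days before the earliest permitted date.
Later steps need not be reached.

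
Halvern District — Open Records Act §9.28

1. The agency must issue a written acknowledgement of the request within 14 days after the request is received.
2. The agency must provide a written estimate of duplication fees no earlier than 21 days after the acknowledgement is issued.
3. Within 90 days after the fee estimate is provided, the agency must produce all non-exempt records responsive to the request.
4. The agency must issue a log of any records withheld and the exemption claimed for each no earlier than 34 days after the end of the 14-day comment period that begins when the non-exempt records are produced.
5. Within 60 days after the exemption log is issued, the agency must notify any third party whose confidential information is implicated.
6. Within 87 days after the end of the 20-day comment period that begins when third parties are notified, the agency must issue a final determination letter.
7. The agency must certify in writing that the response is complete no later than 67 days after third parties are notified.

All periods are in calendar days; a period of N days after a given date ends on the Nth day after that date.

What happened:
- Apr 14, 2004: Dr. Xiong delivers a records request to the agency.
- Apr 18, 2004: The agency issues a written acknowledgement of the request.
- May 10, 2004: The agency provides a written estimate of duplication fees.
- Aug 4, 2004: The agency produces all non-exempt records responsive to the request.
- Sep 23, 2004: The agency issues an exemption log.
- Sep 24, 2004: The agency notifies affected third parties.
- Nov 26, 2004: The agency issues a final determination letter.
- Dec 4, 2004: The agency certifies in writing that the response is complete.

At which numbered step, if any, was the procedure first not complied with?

(1) due by Apr 14, 2004 + 14 days = Apr 28, 2004; done Apr 18, 2004 — timely.
(2) permitted from Apr 18, 2004 + 21 days = May 9, 2004 onward; May 10, 2004 is on or after that date.
(3) due by May 10, 2004 + 90 days = Aug 8, 2004; done Aug 4, 2004 — timely.
(4) permitted from Aug 18, 2004 + 34 days = Sep 21, 2004 onward; done Sep 23, 2004 — permitted.
(5) due by Sep 23, 2004 + 60 days = Nov 22, 2004; done Sep 24, 2004 — timely.
(6) due by Oct 14, 2004 + 87 days = Jan 9, 2005; done Nov 26, 2004 — timely.
(7) due by Sep 24, 2004 + 67 days = Nov 30, 2004; not done until Dec 4, 2004, 4 days after the deadline.

Step 7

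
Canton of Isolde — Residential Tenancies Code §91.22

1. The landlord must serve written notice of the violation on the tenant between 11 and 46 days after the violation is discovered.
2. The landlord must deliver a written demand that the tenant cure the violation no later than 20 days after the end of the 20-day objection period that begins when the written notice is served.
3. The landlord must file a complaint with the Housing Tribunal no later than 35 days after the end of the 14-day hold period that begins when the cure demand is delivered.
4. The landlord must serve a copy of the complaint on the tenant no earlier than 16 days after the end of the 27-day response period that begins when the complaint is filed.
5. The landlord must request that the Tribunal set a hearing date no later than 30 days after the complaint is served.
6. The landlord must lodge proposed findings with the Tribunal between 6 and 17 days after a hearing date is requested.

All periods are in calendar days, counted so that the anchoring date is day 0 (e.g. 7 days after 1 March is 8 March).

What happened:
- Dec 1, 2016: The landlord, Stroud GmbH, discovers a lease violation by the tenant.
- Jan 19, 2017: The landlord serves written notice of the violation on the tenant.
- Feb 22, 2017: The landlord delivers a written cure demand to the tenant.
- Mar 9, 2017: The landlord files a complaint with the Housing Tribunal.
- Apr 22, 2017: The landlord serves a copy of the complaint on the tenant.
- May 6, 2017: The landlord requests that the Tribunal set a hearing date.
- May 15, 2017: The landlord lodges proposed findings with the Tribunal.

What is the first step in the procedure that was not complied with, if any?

Step 1

(1) the permitted window runs from Dec 1, 2016 + 11 = Dec 12, 2016 to Dec 1, 2016 + 46 = Jan 16, 2017; done Jan 19, 2017 — 3 days after the window closed.
The analysis stops there.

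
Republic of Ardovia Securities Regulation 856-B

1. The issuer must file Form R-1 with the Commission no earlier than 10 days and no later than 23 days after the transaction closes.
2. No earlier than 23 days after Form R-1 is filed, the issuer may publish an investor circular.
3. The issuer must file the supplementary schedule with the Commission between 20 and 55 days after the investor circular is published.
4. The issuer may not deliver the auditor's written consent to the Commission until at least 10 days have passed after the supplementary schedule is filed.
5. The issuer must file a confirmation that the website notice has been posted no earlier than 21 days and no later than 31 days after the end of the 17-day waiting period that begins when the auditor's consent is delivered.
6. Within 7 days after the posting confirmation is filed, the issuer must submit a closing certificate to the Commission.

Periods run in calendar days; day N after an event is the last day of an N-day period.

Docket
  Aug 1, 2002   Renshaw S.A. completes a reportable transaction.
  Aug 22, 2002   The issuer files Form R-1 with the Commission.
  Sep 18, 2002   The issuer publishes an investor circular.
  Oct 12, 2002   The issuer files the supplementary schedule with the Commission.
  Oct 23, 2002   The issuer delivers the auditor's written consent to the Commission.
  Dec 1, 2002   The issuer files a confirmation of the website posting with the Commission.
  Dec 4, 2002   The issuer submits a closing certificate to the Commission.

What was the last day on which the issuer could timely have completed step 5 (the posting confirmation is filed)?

Dec 10, 2002

The auditor's consent is delivered on Oct 23, 2002; the 17-day waiting period therefore ends Nov 9, 2002, and step 5 runs from that date. The window is 21–31 days after Nov 9, 2002; it closes on Dec 10, 2002.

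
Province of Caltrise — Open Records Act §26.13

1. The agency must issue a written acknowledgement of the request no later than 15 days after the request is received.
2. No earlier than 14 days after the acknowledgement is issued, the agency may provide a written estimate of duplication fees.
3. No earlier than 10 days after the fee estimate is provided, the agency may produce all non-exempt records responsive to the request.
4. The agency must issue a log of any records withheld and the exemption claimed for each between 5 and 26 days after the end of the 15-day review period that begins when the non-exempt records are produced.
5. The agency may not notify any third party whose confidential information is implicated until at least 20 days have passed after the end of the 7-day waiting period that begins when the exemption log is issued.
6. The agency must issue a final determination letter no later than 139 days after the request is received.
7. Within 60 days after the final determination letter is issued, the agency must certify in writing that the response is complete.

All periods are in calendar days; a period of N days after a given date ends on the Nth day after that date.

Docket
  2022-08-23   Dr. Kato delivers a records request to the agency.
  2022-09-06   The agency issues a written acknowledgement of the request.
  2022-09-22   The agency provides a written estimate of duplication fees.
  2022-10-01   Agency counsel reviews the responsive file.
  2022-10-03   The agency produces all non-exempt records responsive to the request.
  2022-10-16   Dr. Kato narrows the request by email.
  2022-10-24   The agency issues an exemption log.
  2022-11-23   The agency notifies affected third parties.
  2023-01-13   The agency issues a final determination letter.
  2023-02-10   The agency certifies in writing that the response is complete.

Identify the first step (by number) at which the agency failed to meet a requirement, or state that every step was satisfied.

Step 1 — counting 15 days from 2022-08-23 (when the request is received) gives a deadline of 2022-09-07; done 2022-09-06 — timely.
Step 2 — must wait 14 days from 2022-09-06 (when the acknowledgement is issued), so not before 2022-09-20; 2022-09-22 is on or after that date.
Step 3 — must wait 10 days from 2022-09-22 (when the fee estimate is provided), so not before 2022-10-02; done 2022-10-03, after the minimum wait.
Step 4 — 5 and 26 days from 2022-10-18 (end of the 15-day review period, which began when the non-exempt records are produced on 2022-10-03) are 2022-10-23 and 2022-11-13 respectively; done 2022-10-24, which is between those dates.
Step 5 — must wait 20 days from 2022-10-31 (end of the 7-day waiting period, which began when the exemption log is issued on 2022-10-24), so not before 2022-11-20; done 2022-11-23 — permitted.
Step 6 — counting 139 days from 2022-08-23 (when the request is received) gives a deadline of 2023-01-09; done 2023-01-13 — 4 days late.
The procedure was therefore not followed at step 6.

Step 6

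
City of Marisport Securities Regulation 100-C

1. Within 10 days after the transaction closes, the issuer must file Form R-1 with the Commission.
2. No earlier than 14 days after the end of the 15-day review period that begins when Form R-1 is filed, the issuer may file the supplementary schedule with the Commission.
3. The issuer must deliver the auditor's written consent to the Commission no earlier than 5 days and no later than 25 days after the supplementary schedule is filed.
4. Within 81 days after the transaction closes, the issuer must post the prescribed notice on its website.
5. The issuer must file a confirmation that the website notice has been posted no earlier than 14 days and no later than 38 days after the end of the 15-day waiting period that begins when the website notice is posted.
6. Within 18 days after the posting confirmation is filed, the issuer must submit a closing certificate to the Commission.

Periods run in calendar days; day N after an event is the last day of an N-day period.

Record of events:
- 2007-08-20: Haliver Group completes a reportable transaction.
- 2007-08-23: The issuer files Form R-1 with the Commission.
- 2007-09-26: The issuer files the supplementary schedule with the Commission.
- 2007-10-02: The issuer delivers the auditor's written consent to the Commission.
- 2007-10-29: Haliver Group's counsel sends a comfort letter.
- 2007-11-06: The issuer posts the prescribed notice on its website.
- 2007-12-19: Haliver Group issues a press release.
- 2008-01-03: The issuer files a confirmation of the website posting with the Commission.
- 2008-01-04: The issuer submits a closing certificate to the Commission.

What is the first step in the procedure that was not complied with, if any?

Step 1 — counting 10 days from 2007-08-20 (when the transaction closes) gives a deadline of 2007-08-30; completed 2007-08-23, before the deadline.
Step 2 — must wait 14 days from 2007-09-07 (end of the 15-day review period, which began when Form R-1 is filed on 2007-08-23), so not before 2007-09-21; done 2007-09-26 — permitted.
Step 3 — 5 and 25 days from 2007-09-26 (when the supplementary schedule is filed) are 2007-10-01 and 2007-10-21 respectively; 2007-10-02 falls inside that range.
Step 4 — counting 81 days from 2007-08-20 (when the transaction closes) gives a deadline of 2007-11-09; done 2007-11-06 — timely.
Step 5 — 14 and 38 days from 2007-11-21 (end of the 15-day waiting period, which began when the website notice is posted on 2007-11-06) are 2007-12-05 and 2007-12-29 respectively; 2008-01-03 is 5 days past the end of the window.
The analysis stops there.

Step 5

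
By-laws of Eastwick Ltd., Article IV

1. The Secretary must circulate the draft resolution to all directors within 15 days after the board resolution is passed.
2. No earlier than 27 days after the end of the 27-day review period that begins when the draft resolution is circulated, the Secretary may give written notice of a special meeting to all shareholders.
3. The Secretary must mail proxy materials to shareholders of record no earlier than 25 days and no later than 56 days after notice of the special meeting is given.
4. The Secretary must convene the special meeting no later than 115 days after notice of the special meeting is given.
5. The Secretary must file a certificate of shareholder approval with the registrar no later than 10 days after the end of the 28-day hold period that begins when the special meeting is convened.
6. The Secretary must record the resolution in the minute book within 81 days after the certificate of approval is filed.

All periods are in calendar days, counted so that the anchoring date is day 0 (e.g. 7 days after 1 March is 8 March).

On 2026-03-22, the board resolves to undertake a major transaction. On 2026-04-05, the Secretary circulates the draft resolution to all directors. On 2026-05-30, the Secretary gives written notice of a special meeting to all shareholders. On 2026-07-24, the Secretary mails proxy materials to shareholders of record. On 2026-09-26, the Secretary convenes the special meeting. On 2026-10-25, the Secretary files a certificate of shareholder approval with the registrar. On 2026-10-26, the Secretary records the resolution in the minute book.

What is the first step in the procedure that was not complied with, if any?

Step 1: 15 days after 2026-03-22 (when the board resolution is passed) is 2026-04-06; done 2026-04-05 — timely.
Step 2: the earliest permitted date is 27 days after 2026-05-02 (end of the 27-day review period, which began when the draft resolution is circulated on 2026-04-05), i.e. 2026-05-29; 2026-05-30 is on or after that date.
Step 3: the window is 25–56 days after 2026-05-30 (when notice of the special meeting is given), so 2026-06-24 through 2026-07-25; 2026-07-24 falls inside that range.
Step 4: 115 days after 2026-05-30 (when notice of the special meeting is given) is 2026-09-22; not done until 2026-09-26, 4 days after the deadline.

Step 4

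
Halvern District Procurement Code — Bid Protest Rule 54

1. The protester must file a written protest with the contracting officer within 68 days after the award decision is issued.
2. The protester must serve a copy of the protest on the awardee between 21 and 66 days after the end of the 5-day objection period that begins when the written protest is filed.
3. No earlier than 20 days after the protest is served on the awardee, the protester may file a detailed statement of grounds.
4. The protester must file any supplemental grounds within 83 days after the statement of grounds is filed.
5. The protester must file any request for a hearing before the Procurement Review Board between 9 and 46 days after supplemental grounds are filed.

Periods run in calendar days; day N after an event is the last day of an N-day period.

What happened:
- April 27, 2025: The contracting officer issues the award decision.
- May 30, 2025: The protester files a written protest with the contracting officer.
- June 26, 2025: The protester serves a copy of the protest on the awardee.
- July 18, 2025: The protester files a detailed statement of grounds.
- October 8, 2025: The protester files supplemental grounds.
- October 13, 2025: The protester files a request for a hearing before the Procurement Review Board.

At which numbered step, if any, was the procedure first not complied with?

Step 5

(1) due by April 27, 2025 + 68 days = July 4, 2025; completed May 30, 2025, before the deadline.
(2) the permitted window runs from June 4, 2025 + 21 = June 25, 2025 to June 4, 2025 + 66 = August 9, 2025; June 26, 2025 falls inside that range.
(3) permitted from June 26, 2025 + 20 days = July 16, 2025 onward; July 18, 2025 is on or after that date.
(4) due by July 18, 2025 + 83 days = October 9, 2025; October 8, 2025 is within that limit.
(5) the permitted window runs from October 8, 2025 + 9 = October 17, 2025 to October 8, 2025 + 46 = November 23, 2025; done October 13, 2025 — 4 days before the window opened.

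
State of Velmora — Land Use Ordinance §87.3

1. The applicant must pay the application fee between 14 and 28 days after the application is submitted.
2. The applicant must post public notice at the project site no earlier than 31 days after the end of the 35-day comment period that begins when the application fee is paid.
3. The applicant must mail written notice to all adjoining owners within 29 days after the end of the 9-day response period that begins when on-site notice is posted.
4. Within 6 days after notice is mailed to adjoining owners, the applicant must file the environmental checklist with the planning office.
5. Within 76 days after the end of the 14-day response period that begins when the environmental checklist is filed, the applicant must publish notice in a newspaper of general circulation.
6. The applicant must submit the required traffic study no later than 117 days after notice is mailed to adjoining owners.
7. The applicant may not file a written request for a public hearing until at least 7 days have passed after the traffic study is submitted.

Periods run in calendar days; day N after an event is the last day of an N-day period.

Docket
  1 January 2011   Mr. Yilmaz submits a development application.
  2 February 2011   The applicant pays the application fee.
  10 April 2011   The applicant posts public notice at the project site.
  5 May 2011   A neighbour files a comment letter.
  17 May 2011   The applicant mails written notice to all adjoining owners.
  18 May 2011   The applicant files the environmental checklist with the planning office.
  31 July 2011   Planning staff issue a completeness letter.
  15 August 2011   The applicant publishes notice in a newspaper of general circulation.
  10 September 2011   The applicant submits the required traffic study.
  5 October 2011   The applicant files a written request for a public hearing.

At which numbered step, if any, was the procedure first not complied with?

Step 1

Step 1 — 14 and 28 days from 1 January 2011 (when the application is submitted) are 15 January 2011 and 29 January 2011 respectively; done 2 February 2011 — 4 days after the window closed.
That is the first point of non-compliance.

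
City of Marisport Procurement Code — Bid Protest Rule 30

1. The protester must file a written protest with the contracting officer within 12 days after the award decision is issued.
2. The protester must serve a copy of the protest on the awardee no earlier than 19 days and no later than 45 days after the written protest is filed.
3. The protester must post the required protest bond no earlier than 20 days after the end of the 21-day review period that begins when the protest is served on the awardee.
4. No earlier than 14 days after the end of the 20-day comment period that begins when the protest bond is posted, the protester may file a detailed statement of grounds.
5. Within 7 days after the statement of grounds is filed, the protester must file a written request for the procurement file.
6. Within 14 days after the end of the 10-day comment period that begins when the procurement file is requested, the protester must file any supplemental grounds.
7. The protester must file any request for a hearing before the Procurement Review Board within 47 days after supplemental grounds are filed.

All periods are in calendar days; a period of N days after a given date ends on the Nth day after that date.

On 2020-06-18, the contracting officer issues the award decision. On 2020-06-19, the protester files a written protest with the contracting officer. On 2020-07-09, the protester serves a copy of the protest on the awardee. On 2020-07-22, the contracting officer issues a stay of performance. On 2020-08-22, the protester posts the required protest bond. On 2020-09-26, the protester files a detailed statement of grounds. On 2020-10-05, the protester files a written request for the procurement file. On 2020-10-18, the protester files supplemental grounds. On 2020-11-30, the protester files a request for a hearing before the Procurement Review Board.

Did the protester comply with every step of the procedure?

No

Step 1 — counting 12 days from 2020-06-18 (when the award decision is issued) gives a deadline of 2020-06-30; done 2020-06-19 — timely.
Step 2 — 19 and 45 days from 2020-06-19 (when the written protest is filed) are 2020-07-08 and 2020-08-03 respectively; 2020-07-09 falls inside that range.
Step 3 — must wait 20 days from 2020-07-30 (end of the 21-day review period, which began when the protest is served on the awardee on 2020-07-09), so not before 2020-08-19; done 2020-08-22 — permitted.
Step 4 — must wait 14 days from 2020-09-11 (end of the 20-day comment period, which began when the protest bond is posted on 2020-08-22), so not before 2020-09-25; done 2020-09-26 — permitted.
Step 5 — counting 7 days from 2020-09-26 (when the statement of grounds is filed) gives a deadline of 2020-10-03; done 2020-10-05 — 2 days late.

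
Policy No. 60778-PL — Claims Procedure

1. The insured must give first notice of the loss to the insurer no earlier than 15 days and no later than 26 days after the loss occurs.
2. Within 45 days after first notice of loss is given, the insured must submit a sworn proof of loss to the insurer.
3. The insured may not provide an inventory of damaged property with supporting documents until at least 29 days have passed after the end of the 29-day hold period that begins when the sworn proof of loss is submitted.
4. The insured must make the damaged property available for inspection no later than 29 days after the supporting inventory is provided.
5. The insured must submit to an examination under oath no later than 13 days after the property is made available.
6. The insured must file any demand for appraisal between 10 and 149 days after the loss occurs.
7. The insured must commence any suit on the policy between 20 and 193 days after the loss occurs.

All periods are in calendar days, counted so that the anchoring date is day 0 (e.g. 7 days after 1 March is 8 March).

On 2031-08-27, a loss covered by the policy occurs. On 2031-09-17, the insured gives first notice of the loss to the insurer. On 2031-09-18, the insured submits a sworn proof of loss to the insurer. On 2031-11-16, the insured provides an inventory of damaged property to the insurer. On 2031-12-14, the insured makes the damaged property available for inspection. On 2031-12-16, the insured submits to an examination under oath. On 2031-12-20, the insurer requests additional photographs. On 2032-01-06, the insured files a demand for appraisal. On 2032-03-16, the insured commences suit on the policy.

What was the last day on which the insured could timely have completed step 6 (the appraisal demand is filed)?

Step 6 runs from 2031-08-27, when the loss occurs. The window is 10–149 days after 2031-08-27; it closes on 2032-01-23.

2032-01-23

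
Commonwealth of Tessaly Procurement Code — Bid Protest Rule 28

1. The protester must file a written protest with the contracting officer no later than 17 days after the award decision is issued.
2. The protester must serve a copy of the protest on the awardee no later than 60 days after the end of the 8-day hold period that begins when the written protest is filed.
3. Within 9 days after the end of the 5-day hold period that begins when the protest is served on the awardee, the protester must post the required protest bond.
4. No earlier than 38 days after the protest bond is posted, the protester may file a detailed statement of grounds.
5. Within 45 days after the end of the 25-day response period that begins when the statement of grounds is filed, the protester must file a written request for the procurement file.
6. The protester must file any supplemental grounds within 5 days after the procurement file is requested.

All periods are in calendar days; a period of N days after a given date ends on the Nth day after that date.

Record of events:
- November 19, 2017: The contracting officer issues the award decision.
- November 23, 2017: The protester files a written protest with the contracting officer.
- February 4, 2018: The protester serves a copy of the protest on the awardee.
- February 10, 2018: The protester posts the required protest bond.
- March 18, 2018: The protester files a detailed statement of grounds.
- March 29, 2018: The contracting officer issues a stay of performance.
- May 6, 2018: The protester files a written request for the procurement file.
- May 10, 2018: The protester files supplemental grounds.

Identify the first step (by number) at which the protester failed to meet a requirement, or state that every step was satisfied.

Step 1 — counting 17 days from November 19, 2017 (when the award decision is issued) gives a deadline of December 6, 2017; done November 23, 2017 — timely.
Step 2 — counting 60 days from December 1, 2017 (end of the 8-day hold period, which began when the written protest is filed on November 23, 2017) gives a deadline of January 30, 2018; done February 4, 2018 — 5 days late.

Step 2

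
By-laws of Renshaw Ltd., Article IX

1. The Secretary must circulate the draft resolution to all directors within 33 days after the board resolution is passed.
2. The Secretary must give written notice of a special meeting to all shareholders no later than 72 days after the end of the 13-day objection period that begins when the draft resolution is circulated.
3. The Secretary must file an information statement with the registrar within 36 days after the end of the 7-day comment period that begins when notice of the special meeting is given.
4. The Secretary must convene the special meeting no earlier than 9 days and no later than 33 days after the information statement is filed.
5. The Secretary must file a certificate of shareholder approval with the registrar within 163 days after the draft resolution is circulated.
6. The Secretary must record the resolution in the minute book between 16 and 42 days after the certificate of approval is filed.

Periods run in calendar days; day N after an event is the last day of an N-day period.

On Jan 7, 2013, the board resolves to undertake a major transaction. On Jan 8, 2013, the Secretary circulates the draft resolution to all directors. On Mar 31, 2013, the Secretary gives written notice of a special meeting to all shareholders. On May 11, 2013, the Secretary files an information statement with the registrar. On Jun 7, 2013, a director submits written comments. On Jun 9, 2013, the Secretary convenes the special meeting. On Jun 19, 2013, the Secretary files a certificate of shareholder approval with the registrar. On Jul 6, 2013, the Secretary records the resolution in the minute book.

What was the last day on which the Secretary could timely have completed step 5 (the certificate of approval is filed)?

Jun 20, 2013

Step 5 runs from Jan 8, 2013, when the draft resolution is circulated. 163 days after Jan 8, 2013 is Jun 20, 2013.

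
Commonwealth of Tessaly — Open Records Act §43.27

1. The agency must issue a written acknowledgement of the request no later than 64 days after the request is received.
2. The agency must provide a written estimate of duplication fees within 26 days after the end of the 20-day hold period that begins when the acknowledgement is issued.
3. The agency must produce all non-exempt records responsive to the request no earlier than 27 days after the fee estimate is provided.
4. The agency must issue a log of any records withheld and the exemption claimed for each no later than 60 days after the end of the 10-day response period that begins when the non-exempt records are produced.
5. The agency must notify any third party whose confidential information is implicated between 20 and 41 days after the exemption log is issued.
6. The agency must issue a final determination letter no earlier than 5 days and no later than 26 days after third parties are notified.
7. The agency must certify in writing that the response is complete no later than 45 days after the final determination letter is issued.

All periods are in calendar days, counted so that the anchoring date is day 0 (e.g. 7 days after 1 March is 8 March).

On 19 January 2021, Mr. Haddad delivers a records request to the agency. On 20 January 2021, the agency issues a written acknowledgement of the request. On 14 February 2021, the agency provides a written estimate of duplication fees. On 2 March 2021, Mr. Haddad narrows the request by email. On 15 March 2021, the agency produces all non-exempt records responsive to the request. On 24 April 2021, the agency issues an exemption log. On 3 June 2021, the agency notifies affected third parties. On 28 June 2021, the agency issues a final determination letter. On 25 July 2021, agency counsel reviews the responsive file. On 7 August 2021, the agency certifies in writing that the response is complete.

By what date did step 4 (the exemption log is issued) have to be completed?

24 May 2021

The non-exempt records are produced on 15 March 2021; the 10-day response period therefore ends 25 March 2021, and step 4 runs from that date. 60 days after 25 March 2021 is 24 May 2021.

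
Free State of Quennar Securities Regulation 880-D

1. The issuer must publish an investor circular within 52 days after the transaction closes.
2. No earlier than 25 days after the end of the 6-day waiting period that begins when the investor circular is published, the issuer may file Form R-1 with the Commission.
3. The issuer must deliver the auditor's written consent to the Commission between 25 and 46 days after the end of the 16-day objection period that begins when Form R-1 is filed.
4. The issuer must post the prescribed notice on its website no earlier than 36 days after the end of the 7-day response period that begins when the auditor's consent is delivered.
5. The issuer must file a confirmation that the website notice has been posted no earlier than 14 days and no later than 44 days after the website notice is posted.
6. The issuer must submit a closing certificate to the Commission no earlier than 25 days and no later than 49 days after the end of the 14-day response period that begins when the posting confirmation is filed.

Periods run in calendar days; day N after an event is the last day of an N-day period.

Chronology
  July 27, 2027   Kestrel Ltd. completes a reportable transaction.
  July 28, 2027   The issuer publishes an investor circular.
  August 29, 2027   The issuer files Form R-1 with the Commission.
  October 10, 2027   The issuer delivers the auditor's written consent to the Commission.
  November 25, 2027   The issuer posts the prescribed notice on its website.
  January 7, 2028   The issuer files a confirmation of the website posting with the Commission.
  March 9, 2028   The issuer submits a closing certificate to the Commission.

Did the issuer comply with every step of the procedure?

Yes

Step 1 — counting 52 days from July 27, 2027 (when the transaction closes) gives a deadline of September 17, 2027; done July 28, 2027 — timely.
Step 2 — must wait 25 days from August 3, 2027 (end of the 6-day waiting period, which began when the investor circular is published on July 28, 2027), so not before August 28, 2027; done August 29, 2027 — permitted.
Step 3 — 25 and 46 days from September 14, 2027 (end of the 16-day objection period, which began when Form R-1 is filed on August 29, 2027) are October 9, 2027 and October 30, 2027 respectively; done October 10, 2027 — within the window.
Step 4 — must wait 36 days from October 17, 2027 (end of the 7-day response period, which began when the auditor's consent is delivered on October 10, 2027), so not before November 22, 2027; done November 25, 2027 — permitted.
Step 5 — 14 and 44 days from November 25, 2027 (when the website notice is posted) are December 9, 2027 and January 8, 2028 respectively; January 7, 2028 falls inside that range.
Step 6 — 25 and 49 days from January 21, 2028 (end of the 14-day response period, which began when the posting confirmation is filed on January 7, 2028) are February 15, 2028 and March 10, 2028 respectively; March 9, 2028 falls inside that range.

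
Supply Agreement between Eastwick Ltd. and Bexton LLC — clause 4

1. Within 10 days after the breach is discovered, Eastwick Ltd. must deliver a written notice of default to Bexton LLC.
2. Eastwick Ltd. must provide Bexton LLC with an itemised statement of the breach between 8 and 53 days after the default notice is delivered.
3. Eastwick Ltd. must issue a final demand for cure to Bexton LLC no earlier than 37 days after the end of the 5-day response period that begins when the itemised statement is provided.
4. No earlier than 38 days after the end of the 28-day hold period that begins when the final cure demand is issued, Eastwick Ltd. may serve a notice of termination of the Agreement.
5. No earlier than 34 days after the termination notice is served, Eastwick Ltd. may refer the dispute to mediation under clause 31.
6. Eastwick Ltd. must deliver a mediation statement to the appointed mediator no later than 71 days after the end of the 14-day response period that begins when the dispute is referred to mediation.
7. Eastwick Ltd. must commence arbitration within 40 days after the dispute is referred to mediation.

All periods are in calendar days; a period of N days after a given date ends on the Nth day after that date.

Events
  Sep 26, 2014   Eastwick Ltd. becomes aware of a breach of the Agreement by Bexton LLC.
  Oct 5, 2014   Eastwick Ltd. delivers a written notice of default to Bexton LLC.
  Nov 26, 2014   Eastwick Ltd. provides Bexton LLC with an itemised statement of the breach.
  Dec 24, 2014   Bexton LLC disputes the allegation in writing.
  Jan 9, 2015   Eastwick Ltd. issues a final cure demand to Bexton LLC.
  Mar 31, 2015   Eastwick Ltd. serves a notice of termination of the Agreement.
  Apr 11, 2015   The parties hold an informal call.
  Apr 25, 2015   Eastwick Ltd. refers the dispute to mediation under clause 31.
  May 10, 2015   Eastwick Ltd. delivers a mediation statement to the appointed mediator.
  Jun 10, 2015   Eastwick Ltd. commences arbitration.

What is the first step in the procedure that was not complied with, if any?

Step 5

(1) due by Sep 26, 2014 + 10 days = Oct 6, 2014; Oct 5, 2014 is within that limit.
(2) the permitted window runs from Oct 5, 2014 + 8 = Oct 13, 2014 to Oct 5, 2014 + 53 = Nov 27, 2014; done Nov 26, 2014, which is between those dates.
(3) permitted from Dec 1, 2014 + 37 days = Jan 7, 2015 onward; done Jan 9, 2015 — permitted.
(4) permitted from Feb 6, 2015 + 38 days = Mar 16, 2015 onward; done Mar 31, 2015 — permitted.
(5) permitted from Mar 31, 2015 + 34 days = May 4, 2015 onward; done Apr 25, 2015 — 9 days too early.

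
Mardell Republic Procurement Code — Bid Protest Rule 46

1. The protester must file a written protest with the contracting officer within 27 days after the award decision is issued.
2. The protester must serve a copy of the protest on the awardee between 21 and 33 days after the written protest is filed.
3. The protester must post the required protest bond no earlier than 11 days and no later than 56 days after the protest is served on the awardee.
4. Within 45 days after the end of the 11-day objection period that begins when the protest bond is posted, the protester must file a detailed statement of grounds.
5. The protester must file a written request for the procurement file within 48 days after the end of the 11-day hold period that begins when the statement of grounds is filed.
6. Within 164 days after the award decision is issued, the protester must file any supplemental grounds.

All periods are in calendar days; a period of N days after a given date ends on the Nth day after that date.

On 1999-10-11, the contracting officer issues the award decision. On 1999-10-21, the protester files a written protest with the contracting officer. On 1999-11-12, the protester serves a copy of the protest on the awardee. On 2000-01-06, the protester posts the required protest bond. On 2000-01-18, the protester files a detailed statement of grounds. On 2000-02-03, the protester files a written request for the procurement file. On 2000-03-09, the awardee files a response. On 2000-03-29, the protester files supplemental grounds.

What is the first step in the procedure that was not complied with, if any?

Step 6

(1) due by 1999-10-11 + 27 days = 1999-11-07; done 1999-10-21 — timely.
(2) the permitted window runs from 1999-10-21 + 21 = 1999-11-11 to 1999-10-21 + 33 = 1999-11-23; done 1999-11-12, which is between those dates.
(3) the permitted window runs from 1999-11-12 + 11 = 1999-11-23 to 1999-11-12 + 56 = 2000-01-07; done 2000-01-06 — within the window.
(4) due by 2000-01-17 + 45 days = 2000-03-02; done 2000-01-18 — timely.
(5) due by 2000-01-29 + 48 days = 2000-03-17; done 2000-02-03 — timely.
(6) due by 1999-10-11 + 164 days = 2000-03-23; 2000-03-29 misses that deadline by 6 days.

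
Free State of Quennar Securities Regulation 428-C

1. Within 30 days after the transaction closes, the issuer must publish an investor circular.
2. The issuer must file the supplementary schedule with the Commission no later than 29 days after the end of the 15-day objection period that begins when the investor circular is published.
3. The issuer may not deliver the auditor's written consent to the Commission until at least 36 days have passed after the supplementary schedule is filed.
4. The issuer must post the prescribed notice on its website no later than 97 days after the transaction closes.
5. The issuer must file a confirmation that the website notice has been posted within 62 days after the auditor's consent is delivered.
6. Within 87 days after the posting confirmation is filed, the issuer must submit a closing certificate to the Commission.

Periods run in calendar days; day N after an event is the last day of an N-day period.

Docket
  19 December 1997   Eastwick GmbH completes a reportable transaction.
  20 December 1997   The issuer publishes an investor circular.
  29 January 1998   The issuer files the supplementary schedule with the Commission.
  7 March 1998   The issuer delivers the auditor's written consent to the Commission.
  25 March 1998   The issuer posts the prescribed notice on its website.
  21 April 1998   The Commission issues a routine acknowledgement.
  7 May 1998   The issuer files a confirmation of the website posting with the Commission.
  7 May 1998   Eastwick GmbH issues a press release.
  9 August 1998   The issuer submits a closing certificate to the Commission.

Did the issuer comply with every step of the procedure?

Step 1: 30 days after 19 December 1997 (when the transaction closes) is 18 January 1998; completed 20 December 1997, before the deadline.
Step 2: 29 days after 4 January 1998 (end of the 15-day objection period, which began when the investor circular is published on 20 December 1997) is 2 February 1998; done 29 January 1998 — timely.
Step 3: the earliest permitted date is 36 days after 29 January 1998 (when the supplementary schedule is filed), i.e. 6 March 1998; done 7 March 1998 — permitted.
Step 4: 97 days after 19 December 1997 (when the transaction closes) is 26 March 1998; completed 25 March 1998, before the deadline.
Step 5: 62 days after 7 March 1998 (when the auditor's consent is delivered) is 8 May 1998; 7 May 1998 is within that limit.
Step 6: 87 days after 7 May 1998 (when the posting confirmation is filed) is 2 August 1998; not done until 9 August 1998, 7 days after the deadline.
Later steps need not be reached.

No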